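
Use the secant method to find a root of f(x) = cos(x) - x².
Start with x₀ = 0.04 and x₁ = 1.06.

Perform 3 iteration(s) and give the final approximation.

f(x) = cos(x) - x²
x₀ = 0.04, x₁ = 1.06

Secant formula: x_{n+1} = x_n - f(x_n)(x_n - x_{n-1})/(f(x_n) - f(x_{n-1}))

Iteration 1:
  f(0.040000) = 0.997600
  f(1.060000) = -0.634728
  x_2 = 1.060000 - (-0.634728)×(1.060000 - 0.040000)/(-0.634728 - 0.997600)
       = 0.663375
Iteration 2:
  f(1.060000) = -0.634728
  f(0.663375) = 0.347853
  x_3 = 0.663375 - 0.347853×(0.663375 - 1.060000)/(0.347853 - (-0.634728))
       = 0.803788
Iteration 3:
  f(0.663375) = 0.347853
  f(0.803788) = 0.047910
  x_4 = 0.803788 - 0.047910×(0.803788 - 0.663375)/(0.047910 - 0.347853)
       = 0.826216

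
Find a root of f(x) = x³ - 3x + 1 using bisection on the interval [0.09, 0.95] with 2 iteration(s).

f(x) = x³ - 3x + 1
Initial interval: [0.09, 0.95]

Iteration 1:
  c_1 = (0.090000 + 0.950000)/2 = 0.520000
  f(c_1) = f(0.520000) = -0.419392
  f(a) × f(c) < 0, new interval: [0.090000, 0.520000]
Iteration 2:
  c_2 = (0.090000 + 0.520000)/2 = 0.305000
  f(c_2) = f(0.305000) = 0.113373
  f(a) × f(c) ≥ 0, new interval: [0.305000, 0.520000]

After 2 iteration(s), the approximation is c_2 = 0.305000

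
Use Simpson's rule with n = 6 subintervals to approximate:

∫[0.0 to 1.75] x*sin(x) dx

f(x) = x*sin(x)
a = 0.0, b = 1.75, n = 6
h = (b - a)/n = 0.291667

Simpson's rule: (h/3)[f(x₀) + 4f(x₁) + 2f(x₂) + ... + f(xₙ)]

x_0 = 0.0000, f(x_0) = 0.000000, coefficient = 1
x_1 = 0.2917, f(x_1) = 0.083868, coefficient = 4
x_2 = 0.5833, f(x_2) = 0.321305, coefficient = 2
x_3 = 0.8750, f(x_3) = 0.671601, coefficient = 4
x_4 = 1.1667, f(x_4) = 1.072686, coefficient = 2
x_5 = 1.4583, f(x_5) = 1.449121, coefficient = 4
x_6 = 1.7500, f(x_6) = 1.721975, coefficient = 1

I ≈ (0.291667/3) × 13.328316 = 1.295809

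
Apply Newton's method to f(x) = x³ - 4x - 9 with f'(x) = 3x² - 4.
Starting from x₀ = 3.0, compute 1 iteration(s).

f(x) = x³ - 4x - 9
f'(x) = 3x² - 4
x₀ = 3.0

Newton-Raphson formula: x_{n+1} = x_n - f(x_n)/f'(x_n)

Iteration 1:
  f(3.000000) = 6.000000
  f'(3.000000) = 23.000000
  x_1 = 3.000000 - 6.000000/23.000000 = 2.739130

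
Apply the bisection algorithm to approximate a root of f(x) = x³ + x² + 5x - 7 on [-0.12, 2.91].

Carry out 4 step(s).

f(x) = x³ + x² + 5x - 7
Initial interval: [-0.12, 2.91]

Iteration 1:
  c_1 = (-0.120000 + 2.910000)/2 = 1.395000
  f(c_1) = f(1.395000) = 4.635730
  f(a) × f(c) < 0, new interval: [-0.120000, 1.395000]
Iteration 2:
  c_2 = (-0.120000 + 1.395000)/2 = 0.637500
  f(c_2) = f(0.637500) = -3.147010
  f(a) × f(c) ≥ 0, new interval: [0.637500, 1.395000]
Iteration 3:
  c_3 = (0.637500 + 1.395000)/2 = 1.016250
  f(c_3) = f(1.016250) = 0.163561
  f(a) × f(c) < 0, new interval: [0.637500, 1.016250]
Iteration 4:
  c_4 = (0.637500 + 1.016250)/2 = 0.826875
  f(c_4) = f(0.826875) = -1.616550
  f(a) × f(c) ≥ 0, new interval: [0.826875, 1.016250]

After 4 iteration(s), the approximation is c_4 = 0.826875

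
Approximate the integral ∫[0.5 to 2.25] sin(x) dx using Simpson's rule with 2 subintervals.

f(x) = sin(x)
a = 0.5, b = 2.25, n = 2
h = (b - a)/n = 0.875000

Simpson's rule: (h/3)[f(x₀) + 4f(x₁) + 2f(x₂) + ... + f(xₙ)]

x_0 = 0.5000, f(x_0) = 0.479426, coefficient = 1
x_1 = 1.3750, f(x_1) = 0.980893, coefficient = 4
x_2 = 2.2500, f(x_2) = 0.778073, coefficient = 1

I ≈ (0.875000/3) × 5.181071 = 1.511146
Exact value: 1.505756
Error: 0.005390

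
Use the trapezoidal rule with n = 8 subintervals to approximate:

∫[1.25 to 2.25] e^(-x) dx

f(x) = e^(-x)
a = 1.25, b = 2.25, n = 8
h = (b - a)/n = 0.125000

Trapezoidal rule: (h/2)[f(x₀) + 2f(x₁) + 2f(x₂) + ... + f(xₙ)]

x_0 = 1.2500, f(x_0) = 0.286505, coefficient = 1
x_1 = 1.3750, f(x_1) = 0.252840, coefficient = 2
x_2 = 1.5000, f(x_2) = 0.223130, coefficient = 2
x_3 = 1.6250, f(x_3) = 0.196912, coefficient = 2
x_4 = 1.7500, f(x_4) = 0.173774, coefficient = 2
x_5 = 1.8750, f(x_5) = 0.153355, coefficient = 2
x_6 = 2.0000, f(x_6) = 0.135335, coefficient = 2
x_7 = 2.1250, f(x_7) = 0.119433, coefficient = 2
x_8 = 2.2500, f(x_8) = 0.105399, coefficient = 1

I ≈ (0.125000/2) × 2.901461 = 0.181341
Exact value: 0.181106
Error: 0.000236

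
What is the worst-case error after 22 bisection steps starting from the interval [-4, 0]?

Bisection error bound: |error| ≤ (b-a)/2^n
|error| ≤ (0 - (-4))/2^22 = 4/2^22
|error| ≤ 0.0000009537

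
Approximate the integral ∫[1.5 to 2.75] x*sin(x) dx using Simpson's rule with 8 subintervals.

f(x) = x*sin(x)
a = 1.5, b = 2.75, n = 8
h = (b - a)/n = 0.156250

Simpson's rule: (h/3)[f(x₀) + 4f(x₁) + 2f(x₂) + ... + f(xₙ)]

x_0 = 1.5000, f(x_0) = 1.496242, coefficient = 1
x_1 = 1.6562, f(x_1) = 1.650206, coefficient = 4
x_2 = 1.8125, f(x_2) = 1.759814, coefficient = 2
x_3 = 1.9688, f(x_3) = 1.814904, coefficient = 4
x_4 = 2.1250, f(x_4) = 1.806930, coefficient = 2
x_5 = 2.2812, f(x_5) = 1.729338, coefficient = 4
x_6 = 2.4375, f(x_6) = 1.577897, coefficient = 2
x_7 = 2.5938, f(x_7) = 1.350946, coefficient = 4
x_8 = 2.7500, f(x_8) = 1.049568, coefficient = 1

I ≈ (0.156250/3) × 39.016671 = 2.032118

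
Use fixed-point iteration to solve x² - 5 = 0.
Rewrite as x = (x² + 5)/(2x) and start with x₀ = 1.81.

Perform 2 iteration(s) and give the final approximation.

Equation: x² - 5 = 0
Fixed-point form: x = (x² + 5)/(2x)
x₀ = 1.81

x_1 = g(1.810000) = 2.286215
x_2 = g(2.286215) = 2.236618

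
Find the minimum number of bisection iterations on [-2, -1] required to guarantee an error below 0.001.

We need (b-a)/2^n ≤ 0.001
(-1 - (-2))/2^n ≤ 0.001
1/2^n ≤ 0.001
2^n ≥ 1000
n ≥ log₂(1000) = 9.97
n ≥ 10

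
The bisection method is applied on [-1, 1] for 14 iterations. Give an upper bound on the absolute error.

Bisection error bound: |error| ≤ (b-a)/2^n
|error| ≤ (1 - (-1))/2^14 = 2/2^14
|error| ≤ 0.0001220703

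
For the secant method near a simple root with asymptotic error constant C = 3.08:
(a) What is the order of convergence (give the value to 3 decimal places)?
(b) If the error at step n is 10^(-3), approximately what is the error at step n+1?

(a) Secant method has superlinear convergence with order φ = (1+√5)/2 ≈ 1.618.
    This means |e_{n+1}| ≈ C|e_n|^1.618.

(b) With |e_n| = 10^(-3) and C = 3.08:
    |e_{n+1}| ≈ 3.08 × (10^(-3))^1.618 = 3.08 × 10^(-4.85)

(a) ≈ 1.618 (golden ratio); (b) |e_{n+1}| ≈ 4.310e-05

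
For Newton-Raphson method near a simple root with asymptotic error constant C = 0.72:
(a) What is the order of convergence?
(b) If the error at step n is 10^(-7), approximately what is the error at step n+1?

(a) Newton-Raphson has quadratic (order 2) convergence near simple roots.
    This means |e_{n+1}| ≈ C|e_n|².

(b) With |e_n| = 10^(-7) and C = 0.72:
    |e_{n+1}| ≈ 0.72 × (10^(-7))² = 0.72 × 10^(-14)

(a) 2 (quadratic); (b) |e_{n+1}| ≈ 7.200e-15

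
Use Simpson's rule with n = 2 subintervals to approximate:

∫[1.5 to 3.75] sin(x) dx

f(x) = sin(x)
a = 1.5, b = 3.75, n = 2
h = (b - a)/n = 1.125000

Simpson's rule: (h/3)[f(x₀) + 4f(x₁) + 2f(x₂) + ... + f(xₙ)]

x_0 = 1.5000, f(x_0) = 0.997495, coefficient = 1
x_1 = 2.6250, f(x_1) = 0.493920, coefficient = 4
x_2 = 3.7500, f(x_2) = -0.571561, coefficient = 1

I ≈ (1.125000/3) × 2.401615 = 0.900606
Exact value: 0.891297
Error: 0.009309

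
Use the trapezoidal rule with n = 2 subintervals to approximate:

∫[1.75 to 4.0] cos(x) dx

f(x) = cos(x)
a = 1.75, b = 4.0, n = 2
h = (b - a)/n = 1.125000

Trapezoidal rule: (h/2)[f(x₀) + 2f(x₁) + 2f(x₂) + ... + f(xₙ)]

x_0 = 1.7500, f(x_0) = -0.178246, coefficient = 1
x_1 = 2.8750, f(x_1) = -0.964674, coefficient = 2
x_2 = 4.0000, f(x_2) = -0.653644, coefficient = 1

I ≈ (1.125000/2) × -2.761238 = -1.553196
Exact value: -1.740788
Error: 0.187592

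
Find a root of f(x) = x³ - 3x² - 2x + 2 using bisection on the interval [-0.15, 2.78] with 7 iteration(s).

f(x) = x³ - 3x² - 2x + 2
Initial interval: [-0.15, 2.78]

Iteration 1:
  c_1 = (-0.150000 + 2.780000)/2 = 1.315000
  f(c_1) = f(1.315000) = -3.543744
  f(a) × f(c) < 0, new interval: [-0.150000, 1.315000]
Iteration 2:
  c_2 = (-0.150000 + 1.315000)/2 = 0.582500
  f(c_2) = f(0.582500) = 0.014727
  f(a) × f(c) ≥ 0, new interval: [0.582500, 1.315000]
Iteration 3:
  c_3 = (0.582500 + 1.315000)/2 = 0.948750
  f(c_3) = f(0.948750) = -1.743885
  f(a) × f(c) < 0, new interval: [0.582500, 0.948750]
Iteration 4:
  c_4 = (0.582500 + 0.948750)/2 = 0.765625
  f(c_4) = f(0.765625) = -0.841000
  f(a) × f(c) < 0, new interval: [0.582500, 0.765625]
Iteration 5:
  c_5 = (0.582500 + 0.765625)/2 = 0.674063
  f(c_5) = f(0.674063) = -0.404939
  f(a) × f(c) < 0, new interval: [0.582500, 0.674063]
Iteration 6:
  c_6 = (0.582500 + 0.674063)/2 = 0.628281
  f(c_6) = f(0.628281) = -0.192768
  f(a) × f(c) < 0, new interval: [0.582500, 0.628281]
Iteration 7:
  c_7 = (0.582500 + 0.628281)/2 = 0.605391
  f(c_7) = f(0.605391) = -0.088400
  f(a) × f(c) < 0, new interval: [0.582500, 0.605391]

After 7 iteration(s), the approximation is c_7 = 0.605391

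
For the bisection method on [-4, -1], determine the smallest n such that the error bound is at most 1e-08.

We need (b-a)/2^n ≤ 1e-08
(-1 - (-4))/2^n ≤ 1e-08
3/2^n ≤ 1e-08
2^n ≥ 300000000
n ≥ log₂(300000000) = 28.16
n ≥ 29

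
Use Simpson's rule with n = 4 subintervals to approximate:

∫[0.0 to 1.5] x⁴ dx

f(x) = x⁴
a = 0.0, b = 1.5, n = 4
h = (b - a)/n = 0.375000

Simpson's rule: (h/3)[f(x₀) + 4f(x₁) + 2f(x₂) + ... + f(xₙ)]

x_0 = 0.0000, f(x_0) = 0.000000, coefficient = 1
x_1 = 0.3750, f(x_1) = 0.019775, coefficient = 4
x_2 = 0.7500, f(x_2) = 0.316406, coefficient = 2
x_3 = 1.1250, f(x_3) = 1.601807, coefficient = 4
x_4 = 1.5000, f(x_4) = 5.062500, coefficient = 1

I ≈ (0.375000/3) × 12.181641 = 1.522705
Exact value: 1.518750
Error: 0.003955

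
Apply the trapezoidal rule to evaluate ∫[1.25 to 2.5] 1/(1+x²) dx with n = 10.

f(x) = 1/(1+x²)
a = 1.25, b = 2.5, n = 10
h = (b - a)/n = 0.125000

Trapezoidal rule: (h/2)[f(x₀) + 2f(x₁) + 2f(x₂) + ... + f(xₙ)]

x_0 = 1.2500, f(x_0) = 0.390244, coefficient = 1
x_1 = 1.3750, f(x_1) = 0.345946, coefficient = 2
x_2 = 1.5000, f(x_2) = 0.307692, coefficient = 2
x_3 = 1.6250, f(x_3) = 0.274678, coefficient = 2
x_4 = 1.7500, f(x_4) = 0.246154, coefficient = 2
x_5 = 1.8750, f(x_5) = 0.221453, coefficient = 2
x_6 = 2.0000, f(x_6) = 0.200000, coefficient = 2
x_7 = 2.1250, f(x_7) = 0.181303, coefficient = 2
x_8 = 2.2500, f(x_8) = 0.164948, coefficient = 2
x_9 = 2.3750, f(x_9) = 0.150588, coefficient = 2
x_10 = 2.5000, f(x_10) = 0.137931, coefficient = 1

I ≈ (0.125000/2) × 4.713702 = 0.294606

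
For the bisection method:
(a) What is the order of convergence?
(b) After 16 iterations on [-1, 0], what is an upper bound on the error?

(a) Bisection has linear (order 1) convergence; the error is halved each step.

(b) Error bound = (b-a)/2^n = (0 - (-1))/2^{16}
    = 1/2^{16}

(a) 1 (linear); (b) error ≤ 1.53e-05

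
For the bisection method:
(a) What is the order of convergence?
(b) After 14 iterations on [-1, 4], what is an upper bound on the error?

(a) Bisection has linear (order 1) convergence; the error is halved each step.

(b) Error bound = (b-a)/2^n = (4 - (-1))/2^{14}
    = 5/2^{14}

(a) 1 (linear); (b) error ≤ 3.05e-04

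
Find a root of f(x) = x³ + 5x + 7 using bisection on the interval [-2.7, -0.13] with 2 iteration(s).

f(x) = x³ + 5x + 7
Initial interval: [-2.7, -0.13]

Iteration 1:
  c_1 = (-2.700000 + (-0.130000))/2 = -1.415000
  f(c_1) = f(-1.415000) = -2.908148
  f(a) × f(c) ≥ 0, new interval: [-1.415000, -0.130000]
Iteration 2:
  c_2 = (-1.415000 + (-0.130000))/2 = -0.772500
  f(c_2) = f(-0.772500) = 2.676506
  f(a) × f(c) < 0, new interval: [-1.415000, -0.772500]

After 2 iteration(s), the approximation is c_2 = -0.772500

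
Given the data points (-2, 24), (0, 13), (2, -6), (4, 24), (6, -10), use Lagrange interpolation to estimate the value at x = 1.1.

Lagrange interpolation formula:
P(x) = Σ yᵢ × Lᵢ(x)
where Lᵢ(x) = Π_{j≠i} (x - xⱼ)/(xᵢ - xⱼ)

L_0(1.1) = (1.1 - 0)/(-2 - 0) × (1.1 - 2)/(-2 - 2) × (1.1 - 4)/(-2 - 4) × (1.1 - 6)/(-2 - 6) = -0.036635
L_1(1.1) = (1.1 - (-2))/(0 - (-2)) × (1.1 - 2)/(0 - 2) × (1.1 - 4)/(0 - 4) × (1.1 - 6)/(0 - 6) = 0.412978
L_2(1.1) = (1.1 - (-2))/(2 - (-2)) × (1.1 - 0)/(2 - 0) × (1.1 - 4)/(2 - 4) × (1.1 - 6)/(2 - 6) = 0.757127
L_3(1.1) = (1.1 - (-2))/(4 - (-2)) × (1.1 - 0)/(4 - 0) × (1.1 - 2)/(4 - 2) × (1.1 - 6)/(4 - 6) = -0.156647
L_4(1.1) = (1.1 - (-2))/(6 - (-2)) × (1.1 - 0)/(6 - 0) × (1.1 - 2)/(6 - 2) × (1.1 - 4)/(6 - 4) = 0.023177

P(1.1) = 24×L_0(1.1) + 13×L_1(1.1) + (-6)×L_2(1.1) + 24×L_3(1.1) + (-10)×L_4(1.1)
P(1.1) = -4.044586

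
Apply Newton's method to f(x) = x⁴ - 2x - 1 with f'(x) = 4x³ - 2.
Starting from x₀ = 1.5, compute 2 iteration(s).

f(x) = x⁴ - 2x - 1
f'(x) = 4x³ - 2
x₀ = 1.5

Newton-Raphson formula: x_{n+1} = x_n - f(x_n)/f'(x_n)

Iteration 1:
  f(1.500000) = 1.062500
  f'(1.500000) = 11.500000
  x_1 = 1.500000 - 1.062500/11.500000 = 1.407609
Iteration 2:
  f(1.407609) = 0.110579
  f'(1.407609) = 9.155931
  x_2 = 1.407609 - 0.110579/9.155931 = 1.395531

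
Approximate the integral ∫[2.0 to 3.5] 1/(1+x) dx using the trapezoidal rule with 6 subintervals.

f(x) = 1/(1+x)
a = 2.0, b = 3.5, n = 6
h = (b - a)/n = 0.250000

Trapezoidal rule: (h/2)[f(x₀) + 2f(x₁) + 2f(x₂) + ... + f(xₙ)]

x_0 = 2.0000, f(x_0) = 0.333333, coefficient = 1
x_1 = 2.2500, f(x_1) = 0.307692, coefficient = 2
x_2 = 2.5000, f(x_2) = 0.285714, coefficient = 2
x_3 = 2.7500, f(x_3) = 0.266667, coefficient = 2
x_4 = 3.0000, f(x_4) = 0.250000, coefficient = 2
x_5 = 3.2500, f(x_5) = 0.235294, coefficient = 2
x_6 = 3.5000, f(x_6) = 0.222222, coefficient = 1

I ≈ (0.250000/2) × 3.246290 = 0.405786
Exact value: 0.405465
Error: 0.000321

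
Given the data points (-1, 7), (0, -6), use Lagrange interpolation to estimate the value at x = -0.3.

Lagrange interpolation formula:
P(x) = Σ yᵢ × Lᵢ(x)
where Lᵢ(x) = Π_{j≠i} (x - xⱼ)/(xᵢ - xⱼ)

L_0(-0.3) = (-0.3 - 0)/(-1 - 0) = 0.300000
L_1(-0.3) = (-0.3 - (-1))/(0 - (-1)) = 0.700000

P(-0.3) = 7×L_0(-0.3) + (-6)×L_1(-0.3)
P(-0.3) = -2.100000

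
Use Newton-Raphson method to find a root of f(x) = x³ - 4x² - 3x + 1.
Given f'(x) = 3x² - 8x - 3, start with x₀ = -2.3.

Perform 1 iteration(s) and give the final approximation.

f(x) = x³ - 4x² - 3x + 1
f'(x) = 3x² - 8x - 3
x₀ = -2.3

Newton-Raphson formula: x_{n+1} = x_n - f(x_n)/f'(x_n)

Iteration 1:
  f(-2.300000) = -25.427000
  f'(-2.300000) = 31.270000
  x_1 = -2.300000 - (-25.427000)/31.270000 = -1.486856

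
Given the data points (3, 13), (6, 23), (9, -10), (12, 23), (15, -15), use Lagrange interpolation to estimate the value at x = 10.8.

Lagrange interpolation formula:
P(x) = Σ yᵢ × Lᵢ(x)
where Lᵢ(x) = Π_{j≠i} (x - xⱼ)/(xᵢ - xⱼ)

L_0(10.8) = (10.8 - 6)/(3 - 6) × (10.8 - 9)/(3 - 9) × (10.8 - 12)/(3 - 12) × (10.8 - 15)/(3 - 15) = 0.022400
L_1(10.8) = (10.8 - 3)/(6 - 3) × (10.8 - 9)/(6 - 9) × (10.8 - 12)/(6 - 12) × (10.8 - 15)/(6 - 15) = -0.145600
L_2(10.8) = (10.8 - 3)/(9 - 3) × (10.8 - 6)/(9 - 6) × (10.8 - 12)/(9 - 12) × (10.8 - 15)/(9 - 15) = 0.582400
L_3(10.8) = (10.8 - 3)/(12 - 3) × (10.8 - 6)/(12 - 6) × (10.8 - 9)/(12 - 9) × (10.8 - 15)/(12 - 15) = 0.582400
L_4(10.8) = (10.8 - 3)/(15 - 3) × (10.8 - 6)/(15 - 6) × (10.8 - 9)/(15 - 9) × (10.8 - 12)/(15 - 12) = -0.041600

P(10.8) = 13×L_0(10.8) + 23×L_1(10.8) + (-10)×L_2(10.8) + 23×L_3(10.8) + (-15)×L_4(10.8)
P(10.8) = 5.137600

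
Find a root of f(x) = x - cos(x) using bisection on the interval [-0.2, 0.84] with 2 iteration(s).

f(x) = x - cos(x)
Initial interval: [-0.2, 0.84]

Iteration 1:
  c_1 = (-0.200000 + 0.840000)/2 = 0.320000
  f(c_1) = f(0.320000) = -0.629235
  f(a) × f(c) ≥ 0, new interval: [0.320000, 0.840000]
Iteration 2:
  c_2 = (0.320000 + 0.840000)/2 = 0.580000
  f(c_2) = f(0.580000) = -0.256463
  f(a) × f(c) ≥ 0, new interval: [0.580000, 0.840000]

After 2 iteration(s), the approximation is c_2 = 0.580000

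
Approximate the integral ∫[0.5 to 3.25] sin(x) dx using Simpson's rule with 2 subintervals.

f(x) = sin(x)
a = 0.5, b = 3.25, n = 2
h = (b - a)/n = 1.375000

Simpson's rule: (h/3)[f(x₀) + 4f(x₁) + 2f(x₂) + ... + f(xₙ)]

x_0 = 0.5000, f(x_0) = 0.479426, coefficient = 1
x_1 = 1.8750, f(x_1) = 0.954086, coefficient = 4
x_2 = 3.2500, f(x_2) = -0.108195, coefficient = 1

I ≈ (1.375000/3) × 4.187574 = 1.919305
Exact value: 1.871712
Error: 0.047592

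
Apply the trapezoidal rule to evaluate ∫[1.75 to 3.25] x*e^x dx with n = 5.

f(x) = x*e^x
a = 1.75, b = 3.25, n = 5
h = (b - a)/n = 0.300000

Trapezoidal rule: (h/2)[f(x₀) + 2f(x₁) + 2f(x₂) + ... + f(xₙ)]

x_0 = 1.7500, f(x_0) = 10.070555, coefficient = 1
x_1 = 2.0500, f(x_1) = 15.924197, coefficient = 2
x_2 = 2.3500, f(x_2) = 24.641089, coefficient = 2
x_3 = 2.6500, f(x_3) = 37.508202, coefficient = 2
x_4 = 2.9500, f(x_4) = 56.362563, coefficient = 2
x_5 = 3.2500, f(x_5) = 83.818605, coefficient = 1

I ≈ (0.300000/2) × 362.761263 = 54.414190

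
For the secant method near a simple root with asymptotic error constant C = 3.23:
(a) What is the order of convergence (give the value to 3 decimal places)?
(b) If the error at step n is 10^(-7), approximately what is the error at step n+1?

(a) Secant method has superlinear convergence with order φ = (1+√5)/2 ≈ 1.618.
    This means |e_{n+1}| ≈ C|e_n|^1.618.

(b) With |e_n| = 10^(-7) and C = 3.23:
    |e_{n+1}| ≈ 3.23 × (10^(-7))^1.618 = 3.23 × 10^(-11.33)

(a) ≈ 1.618 (golden ratio); (b) |e_{n+1}| ≈ 1.524e-11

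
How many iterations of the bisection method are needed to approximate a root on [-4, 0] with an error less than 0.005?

We need (b-a)/2^n ≤ 0.005
(0 - (-4))/2^n ≤ 0.005
4/2^n ≤ 0.005
2^n ≥ 800
n ≥ log₂(800) = 9.64
n ≥ 10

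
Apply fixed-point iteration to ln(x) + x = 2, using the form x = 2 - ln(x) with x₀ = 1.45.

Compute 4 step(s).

Equation: ln(x) + x = 2
Fixed-point form: x = 2 - ln(x)
x₀ = 1.45

x_1 = g(1.450000) = 1.628436
x_2 = g(1.628436) = 1.512380
x_3 = g(1.512380) = 1.586316
x_4 = g(1.586316) = 1.538586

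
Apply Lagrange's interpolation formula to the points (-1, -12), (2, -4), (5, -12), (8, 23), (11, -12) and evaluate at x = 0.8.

Lagrange interpolation formula:
P(x) = Σ yᵢ × Lᵢ(x)
where Lᵢ(x) = Π_{j≠i} (x - xⱼ)/(xᵢ - xⱼ)

L_0(0.8) = (0.8 - 2)/(-1 - 2) × (0.8 - 5)/(-1 - 5) × (0.8 - 8)/(-1 - 8) × (0.8 - 11)/(-1 - 11) = 0.190400
L_1(0.8) = (0.8 - (-1))/(2 - (-1)) × (0.8 - 5)/(2 - 5) × (0.8 - 8)/(2 - 8) × (0.8 - 11)/(2 - 11) = 1.142400
L_2(0.8) = (0.8 - (-1))/(5 - (-1)) × (0.8 - 2)/(5 - 2) × (0.8 - 8)/(5 - 8) × (0.8 - 11)/(5 - 11) = -0.489600
L_3(0.8) = (0.8 - (-1))/(8 - (-1)) × (0.8 - 2)/(8 - 2) × (0.8 - 5)/(8 - 5) × (0.8 - 11)/(8 - 11) = 0.190400
L_4(0.8) = (0.8 - (-1))/(11 - (-1)) × (0.8 - 2)/(11 - 2) × (0.8 - 5)/(11 - 5) × (0.8 - 8)/(11 - 8) = -0.033600

P(0.8) = (-12)×L_0(0.8) + (-4)×L_1(0.8) + (-12)×L_2(0.8) + 23×L_3(0.8) + (-12)×L_4(0.8)
P(0.8) = 3.803200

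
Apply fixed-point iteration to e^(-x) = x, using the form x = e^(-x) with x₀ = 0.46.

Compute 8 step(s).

Equation: e^(-x) = x
Fixed-point form: x = e^(-x)
x₀ = 0.46

x_1 = g(0.460000) = 0.631284
x_2 = g(0.631284) = 0.531909
x_3 = g(0.531909) = 0.587483
x_4 = g(0.587483) = 0.555724
x_5 = g(0.555724) = 0.573657
x_6 = g(0.573657) = 0.563461
x_7 = g(0.563461) = 0.569235
x_8 = g(0.569235) = 0.565958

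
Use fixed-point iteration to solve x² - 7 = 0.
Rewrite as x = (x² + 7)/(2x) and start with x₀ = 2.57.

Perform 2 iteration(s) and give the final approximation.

Equation: x² - 7 = 0
Fixed-point form: x = (x² + 7)/(2x)
x₀ = 2.57

x_1 = g(2.570000) = 2.646868
x_2 = g(2.646868) = 2.645752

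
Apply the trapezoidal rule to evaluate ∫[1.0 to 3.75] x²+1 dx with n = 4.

f(x) = x²+1
a = 1.0, b = 3.75, n = 4
h = (b - a)/n = 0.687500

Trapezoidal rule: (h/2)[f(x₀) + 2f(x₁) + 2f(x₂) + ... + f(xₙ)]

x_0 = 1.0000, f(x_0) = 2.000000, coefficient = 1
x_1 = 1.6875, f(x_1) = 3.847656, coefficient = 2
x_2 = 2.3750, f(x_2) = 6.640625, coefficient = 2
x_3 = 3.0625, f(x_3) = 10.378906, coefficient = 2
x_4 = 3.7500, f(x_4) = 15.062500, coefficient = 1

I ≈ (0.687500/2) × 58.796875 = 20.211426
Exact value: 19.994792
Error: 0.216634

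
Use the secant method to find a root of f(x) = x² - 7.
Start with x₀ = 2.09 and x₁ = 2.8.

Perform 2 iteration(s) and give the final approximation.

f(x) = x² - 7
x₀ = 2.09, x₁ = 2.8

Secant formula: x_{n+1} = x_n - f(x_n)(x_n - x_{n-1})/(f(x_n) - f(x_{n-1}))

Iteration 1:
  f(2.090000) = -2.631900
  f(2.800000) = 0.840000
  x_2 = 2.800000 - 0.840000×(2.800000 - 2.090000)/(0.840000 - (-2.631900))
       = 2.628221
Iteration 2:
  f(2.800000) = 0.840000
  f(2.628221) = -0.092455
  x_3 = 2.628221 - (-0.092455)×(2.628221 - 2.800000)/(-0.092455 - 0.840000)
       = 2.645253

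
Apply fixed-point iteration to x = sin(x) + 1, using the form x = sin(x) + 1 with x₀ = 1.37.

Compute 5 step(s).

Equation: x = sin(x) + 1
Fixed-point form: x = sin(x) + 1
x₀ = 1.37

x_1 = g(1.370000) = 1.979908
x_2 = g(1.979908) = 1.917475
x_3 = g(1.917475) = 1.940507
x_4 = g(1.940507) = 1.932432
x_5 = g(1.932432) = 1.935319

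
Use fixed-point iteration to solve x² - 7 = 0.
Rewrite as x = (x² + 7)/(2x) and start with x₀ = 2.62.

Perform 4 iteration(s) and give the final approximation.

Equation: x² - 7 = 0
Fixed-point form: x = (x² + 7)/(2x)
x₀ = 2.62

x_1 = g(2.620000) = 2.645878
x_2 = g(2.645878) = 2.645751
x_3 = g(2.645751) = 2.645751
x_4 = g(2.645751) = 2.645751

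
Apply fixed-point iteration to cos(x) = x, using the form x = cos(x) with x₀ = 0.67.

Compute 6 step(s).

Equation: cos(x) = x
Fixed-point form: x = cos(x)
x₀ = 0.67

x_1 = g(0.670000) = 0.783822
x_2 = g(0.783822) = 0.708221
x_3 = g(0.708221) = 0.759521
x_4 = g(0.759521) = 0.725166
x_5 = g(0.725166) = 0.748389
x_6 = g(0.748389) = 0.732786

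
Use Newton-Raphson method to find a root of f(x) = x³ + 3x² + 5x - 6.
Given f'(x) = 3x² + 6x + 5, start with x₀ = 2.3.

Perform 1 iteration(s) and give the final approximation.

f(x) = x³ + 3x² + 5x - 6
f'(x) = 3x² + 6x + 5
x₀ = 2.3

Newton-Raphson formula: x_{n+1} = x_n - f(x_n)/f'(x_n)

Iteration 1:
  f(2.300000) = 33.537000
  f'(2.300000) = 34.670000
  x_1 = 2.300000 - 33.537000/34.670000 = 1.332680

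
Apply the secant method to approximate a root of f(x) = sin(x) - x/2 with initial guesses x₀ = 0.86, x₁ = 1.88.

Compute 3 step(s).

f(x) = sin(x) - x/2
x₀ = 0.86, x₁ = 1.88

Secant formula: x_{n+1} = x_n - f(x_n)(x_n - x_{n-1})/(f(x_n) - f(x_{n-1}))

Iteration 1:
  f(0.860000) = 0.327843
  f(1.880000) = 0.012576
  x_2 = 1.880000 - 0.012576×(1.880000 - 0.860000)/(0.012576 - 0.327843)
       = 1.920689
Iteration 2:
  f(1.880000) = 0.012576
  f(1.920689) = -0.020935
  x_3 = 1.920689 - (-0.020935)×(1.920689 - 1.880000)/(-0.020935 - 0.012576)
       = 1.895270
Iteration 3:
  f(1.920689) = -0.020935
  f(1.895270) = 0.000184
  x_4 = 1.895270 - 0.000184×(1.895270 - 1.920689)/(0.000184 - (-0.020935))
       = 1.895491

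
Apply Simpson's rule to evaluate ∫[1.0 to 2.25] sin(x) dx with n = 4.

f(x) = sin(x)
a = 1.0, b = 2.25, n = 4
h = (b - a)/n = 0.312500

Simpson's rule: (h/3)[f(x₀) + 4f(x₁) + 2f(x₂) + ... + f(xₙ)]

x_0 = 1.0000, f(x_0) = 0.841471, coefficient = 1
x_1 = 1.3125, f(x_1) = 0.966827, coefficient = 4
x_2 = 1.6250, f(x_2) = 0.998531, coefficient = 2
x_3 = 1.9375, f(x_3) = 0.933514, coefficient = 4
x_4 = 2.2500, f(x_4) = 0.778073, coefficient = 1

I ≈ (0.312500/3) × 11.217970 = 1.168539
Exact value: 1.168476
Error: 0.000063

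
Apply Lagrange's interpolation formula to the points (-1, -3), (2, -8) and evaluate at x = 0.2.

Lagrange interpolation formula:
P(x) = Σ yᵢ × Lᵢ(x)
where Lᵢ(x) = Π_{j≠i} (x - xⱼ)/(xᵢ - xⱼ)

L_0(0.2) = (0.2 - 2)/(-1 - 2) = 0.600000
L_1(0.2) = (0.2 - (-1))/(2 - (-1)) = 0.400000

P(0.2) = (-3)×L_0(0.2) + (-8)×L_1(0.2)
P(0.2) = -5.000000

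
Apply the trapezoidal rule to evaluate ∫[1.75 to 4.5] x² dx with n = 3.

f(x) = x²
a = 1.75, b = 4.5, n = 3
h = (b - a)/n = 0.916667

Trapezoidal rule: (h/2)[f(x₀) + 2f(x₁) + 2f(x₂) + ... + f(xₙ)]

x_0 = 1.7500, f(x_0) = 3.062500, coefficient = 1
x_1 = 2.6667, f(x_1) = 7.111111, coefficient = 2
x_2 = 3.5833, f(x_2) = 12.840278, coefficient = 2
x_3 = 4.5000, f(x_3) = 20.250000, coefficient = 1

I ≈ (0.916667/2) × 63.215278 = 28.973669
Exact value: 28.588542
Error: 0.385127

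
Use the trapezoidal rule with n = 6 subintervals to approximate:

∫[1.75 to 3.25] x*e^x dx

f(x) = x*e^x
a = 1.75, b = 3.25, n = 6
h = (b - a)/n = 0.250000

Trapezoidal rule: (h/2)[f(x₀) + 2f(x₁) + 2f(x₂) + ... + f(xₙ)]

x_0 = 1.7500, f(x_0) = 10.070555, coefficient = 1
x_1 = 2.0000, f(x_1) = 14.778112, coefficient = 2
x_2 = 2.2500, f(x_2) = 21.347406, coefficient = 2
x_3 = 2.5000, f(x_3) = 30.456235, coefficient = 2
x_4 = 2.7500, f(x_4) = 43.017238, coefficient = 2
x_5 = 3.0000, f(x_5) = 60.256611, coefficient = 2
x_6 = 3.2500, f(x_6) = 83.818605, coefficient = 1

I ≈ (0.250000/2) × 433.600362 = 54.200045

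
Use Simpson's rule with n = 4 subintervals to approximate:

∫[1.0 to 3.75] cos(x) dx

f(x) = cos(x)
a = 1.0, b = 3.75, n = 4
h = (b - a)/n = 0.687500

Simpson's rule: (h/3)[f(x₀) + 4f(x₁) + 2f(x₂) + ... + f(xₙ)]

x_0 = 1.0000, f(x_0) = 0.540302, coefficient = 1
x_1 = 1.6875, f(x_1) = -0.116439, coefficient = 4
x_2 = 2.3750, f(x_2) = -0.720278, coefficient = 2
x_3 = 3.0625, f(x_3) = -0.996874, coefficient = 4
x_4 = 3.7500, f(x_4) = -0.820559, coefficient = 1

I ≈ (0.687500/3) × -6.174065 = -1.414890
Exact value: -1.413032
Error: 0.001858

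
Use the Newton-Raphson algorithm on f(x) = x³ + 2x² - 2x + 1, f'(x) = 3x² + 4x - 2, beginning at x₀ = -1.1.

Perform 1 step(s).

f(x) = x³ + 2x² - 2x + 1
f'(x) = 3x² + 4x - 2
x₀ = -1.1

Newton-Raphson formula: x_{n+1} = x_n - f(x_n)/f'(x_n)

Iteration 1:
  f(-1.100000) = 4.289000
  f'(-1.100000) = -2.770000
  x_1 = -1.100000 - 4.289000/(-2.770000) = 0.448375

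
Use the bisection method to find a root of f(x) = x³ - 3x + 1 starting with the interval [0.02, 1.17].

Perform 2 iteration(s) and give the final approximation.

f(x) = x³ - 3x + 1
Initial interval: [0.02, 1.17]

Iteration 1:
  c_1 = (0.020000 + 1.170000)/2 = 0.595000
  f(c_1) = f(0.595000) = -0.574355
  f(a) × f(c) < 0, new interval: [0.020000, 0.595000]
Iteration 2:
  c_2 = (0.020000 + 0.595000)/2 = 0.307500
  f(c_2) = f(0.307500) = 0.106576
  f(a) × f(c) ≥ 0, new interval: [0.307500, 0.595000]

After 2 iteration(s), the approximation is c_2 = 0.307500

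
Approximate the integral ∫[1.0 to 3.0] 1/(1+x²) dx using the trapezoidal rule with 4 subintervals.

f(x) = 1/(1+x²)
a = 1.0, b = 3.0, n = 4
h = (b - a)/n = 0.500000

Trapezoidal rule: (h/2)[f(x₀) + 2f(x₁) + 2f(x₂) + ... + f(xₙ)]

x_0 = 1.0000, f(x_0) = 0.500000, coefficient = 1
x_1 = 1.5000, f(x_1) = 0.307692, coefficient = 2
x_2 = 2.0000, f(x_2) = 0.200000, coefficient = 2
x_3 = 2.5000, f(x_3) = 0.137931, coefficient = 2
x_4 = 3.0000, f(x_4) = 0.100000, coefficient = 1

I ≈ (0.500000/2) × 1.891247 = 0.472812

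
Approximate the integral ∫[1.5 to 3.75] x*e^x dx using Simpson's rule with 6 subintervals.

f(x) = x*e^x
a = 1.5, b = 3.75, n = 6
h = (b - a)/n = 0.375000

Simpson's rule: (h/3)[f(x₀) + 4f(x₁) + 2f(x₂) + ... + f(xₙ)]

x_0 = 1.5000, f(x_0) = 6.722534, coefficient = 1
x_1 = 1.8750, f(x_1) = 12.226536, coefficient = 4
x_2 = 2.2500, f(x_2) = 21.347406, coefficient = 2
x_3 = 2.6250, f(x_3) = 36.237007, coefficient = 4
x_4 = 3.0000, f(x_4) = 60.256611, coefficient = 2
x_5 = 3.3750, f(x_5) = 98.631958, coefficient = 4
x_6 = 3.7500, f(x_6) = 159.454058, coefficient = 1

I ≈ (0.375000/3) × 917.766627 = 114.720828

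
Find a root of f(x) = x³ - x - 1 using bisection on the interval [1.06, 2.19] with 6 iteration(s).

f(x) = x³ - x - 1
Initial interval: [1.06, 2.19]

Iteration 1:
  c_1 = (1.060000 + 2.190000)/2 = 1.625000
  f(c_1) = f(1.625000) = 1.666016
  f(a) × f(c) < 0, new interval: [1.060000, 1.625000]
Iteration 2:
  c_2 = (1.060000 + 1.625000)/2 = 1.342500
  f(c_2) = f(1.342500) = 0.077096
  f(a) × f(c) < 0, new interval: [1.060000, 1.342500]
Iteration 3:
  c_3 = (1.060000 + 1.342500)/2 = 1.201250
  f(c_3) = f(1.201250) = -0.467844
  f(a) × f(c) ≥ 0, new interval: [1.201250, 1.342500]
Iteration 4:
  c_4 = (1.201250 + 1.342500)/2 = 1.271875
  f(c_4) = f(1.271875) = -0.214406
  f(a) × f(c) ≥ 0, new interval: [1.271875, 1.342500]
Iteration 5:
  c_5 = (1.271875 + 1.342500)/2 = 1.307187
  f(c_5) = f(1.307187) = -0.073545
  f(a) × f(c) ≥ 0, new interval: [1.307187, 1.342500]
Iteration 6:
  c_6 = (1.307187 + 1.342500)/2 = 1.324844
  f(c_6) = f(1.324844) = 0.000537
  f(a) × f(c) < 0, new interval: [1.307187, 1.324844]

After 6 iteration(s), the approximation is c_6 = 1.324844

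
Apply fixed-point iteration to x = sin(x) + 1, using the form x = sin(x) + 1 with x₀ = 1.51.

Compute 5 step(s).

Equation: x = sin(x) + 1
Fixed-point form: x = sin(x) + 1
x₀ = 1.51

x_1 = g(1.510000) = 1.998152
x_2 = g(1.998152) = 1.910065
x_3 = g(1.910065) = 1.942998
x_4 = g(1.942998) = 1.931529
x_5 = g(1.931529) = 1.935639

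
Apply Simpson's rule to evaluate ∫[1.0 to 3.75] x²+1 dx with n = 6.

f(x) = x²+1
a = 1.0, b = 3.75, n = 6
h = (b - a)/n = 0.458333

Simpson's rule: (h/3)[f(x₀) + 4f(x₁) + 2f(x₂) + ... + f(xₙ)]

x_0 = 1.0000, f(x_0) = 2.000000, coefficient = 1
x_1 = 1.4583, f(x_1) = 3.126736, coefficient = 4
x_2 = 1.9167, f(x_2) = 4.673611, coefficient = 2
x_3 = 2.3750, f(x_3) = 6.640625, coefficient = 4
x_4 = 2.8333, f(x_4) = 9.027778, coefficient = 2
x_5 = 3.2917, f(x_5) = 11.835069, coefficient = 4
x_6 = 3.7500, f(x_6) = 15.062500, coefficient = 1

I ≈ (0.458333/3) × 130.875000 = 19.994792
Exact value: 19.994792
Error: 0.000000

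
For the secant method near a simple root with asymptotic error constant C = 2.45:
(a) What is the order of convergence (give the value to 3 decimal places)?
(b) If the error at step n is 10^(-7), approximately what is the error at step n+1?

(a) Secant method has superlinear convergence with order φ = (1+√5)/2 ≈ 1.618.
    This means |e_{n+1}| ≈ C|e_n|^1.618.

(b) With |e_n| = 10^(-7) and C = 2.45:
    |e_{n+1}| ≈ 2.45 × (10^(-7))^1.618 = 2.45 × 10^(-11.33)

(a) ≈ 1.618 (golden ratio); (b) |e_{n+1}| ≈ 1.156e-11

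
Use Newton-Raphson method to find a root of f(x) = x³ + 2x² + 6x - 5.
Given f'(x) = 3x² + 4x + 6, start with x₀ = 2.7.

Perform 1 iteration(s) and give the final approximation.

f(x) = x³ + 2x² + 6x - 5
f'(x) = 3x² + 4x + 6
x₀ = 2.7

Newton-Raphson formula: x_{n+1} = x_n - f(x_n)/f'(x_n)

Iteration 1:
  f(2.700000) = 45.463000
  f'(2.700000) = 38.670000
  x_1 = 2.700000 - 45.463000/38.670000 = 1.524334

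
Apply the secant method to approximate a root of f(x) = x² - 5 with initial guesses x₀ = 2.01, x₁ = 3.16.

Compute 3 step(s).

f(x) = x² - 5
x₀ = 2.01, x₁ = 3.16

Secant formula: x_{n+1} = x_n - f(x_n)(x_n - x_{n-1})/(f(x_n) - f(x_{n-1}))

Iteration 1:
  f(2.010000) = -0.959900
  f(3.160000) = 4.985600
  x_2 = 3.160000 - 4.985600×(3.160000 - 2.010000)/(4.985600 - (-0.959900))
       = 2.195667
Iteration 2:
  f(3.160000) = 4.985600
  f(2.195667) = -0.179045
  x_3 = 2.195667 - (-0.179045)×(2.195667 - 3.160000)/(-0.179045 - 4.985600)
       = 2.229098
Iteration 3:
  f(2.195667) = -0.179045
  f(2.229098) = -0.031121
  x_4 = 2.229098 - (-0.031121)×(2.229098 - 2.195667)/(-0.031121 - (-0.179045))
       = 2.236132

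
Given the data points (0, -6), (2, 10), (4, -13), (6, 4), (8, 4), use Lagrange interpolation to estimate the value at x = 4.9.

Lagrange interpolation formula:
P(x) = Σ yᵢ × Lᵢ(x)
where Lᵢ(x) = Π_{j≠i} (x - xⱼ)/(xᵢ - xⱼ)

L_0(4.9) = (4.9 - 2)/(0 - 2) × (4.9 - 4)/(0 - 4) × (4.9 - 6)/(0 - 6) × (4.9 - 8)/(0 - 8) = 0.023177
L_1(4.9) = (4.9 - 0)/(2 - 0) × (4.9 - 4)/(2 - 4) × (4.9 - 6)/(2 - 6) × (4.9 - 8)/(2 - 8) = -0.156647
L_2(4.9) = (4.9 - 0)/(4 - 0) × (4.9 - 2)/(4 - 2) × (4.9 - 6)/(4 - 6) × (4.9 - 8)/(4 - 8) = 0.757127
L_3(4.9) = (4.9 - 0)/(6 - 0) × (4.9 - 2)/(6 - 2) × (4.9 - 4)/(6 - 4) × (4.9 - 8)/(6 - 8) = 0.412978
L_4(4.9) = (4.9 - 0)/(8 - 0) × (4.9 - 2)/(8 - 2) × (4.9 - 4)/(8 - 4) × (4.9 - 6)/(8 - 6) = -0.036635

P(4.9) = (-6)×L_0(4.9) + 10×L_1(4.9) + (-13)×L_2(4.9) + 4×L_3(4.9) + 4×L_4(4.9)
P(4.9) = -10.042806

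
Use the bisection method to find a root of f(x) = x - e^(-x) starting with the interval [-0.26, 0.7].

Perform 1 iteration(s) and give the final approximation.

f(x) = x - e^(-x)
Initial interval: [-0.26, 0.7]

Iteration 1:
  c_1 = (-0.260000 + 0.700000)/2 = 0.220000
  f(c_1) = f(0.220000) = -0.582519
  f(a) × f(c) ≥ 0, new interval: [0.220000, 0.700000]

After 1 iteration(s), the approximation is c_1 = 0.220000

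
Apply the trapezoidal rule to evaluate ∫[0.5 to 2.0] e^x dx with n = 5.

f(x) = e^x
a = 0.5, b = 2.0, n = 5
h = (b - a)/n = 0.300000

Trapezoidal rule: (h/2)[f(x₀) + 2f(x₁) + 2f(x₂) + ... + f(xₙ)]

x_0 = 0.5000, f(x_0) = 1.648721, coefficient = 1
x_1 = 0.8000, f(x_1) = 2.225541, coefficient = 2
x_2 = 1.1000, f(x_2) = 3.004166, coefficient = 2
x_3 = 1.4000, f(x_3) = 4.055200, coefficient = 2
x_4 = 1.7000, f(x_4) = 5.473947, coefficient = 2
x_5 = 2.0000, f(x_5) = 7.389056, coefficient = 1

I ≈ (0.300000/2) × 38.555486 = 5.783323
Exact value: 5.740335
Error: 0.042988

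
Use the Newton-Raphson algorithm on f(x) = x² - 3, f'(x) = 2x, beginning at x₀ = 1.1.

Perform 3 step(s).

f(x) = x² - 3
f'(x) = 2x
x₀ = 1.1

Newton-Raphson formula: x_{n+1} = x_n - f(x_n)/f'(x_n)

Iteration 1:
  f(1.100000) = -1.790000
  f'(1.100000) = 2.200000
  x_1 = 1.100000 - (-1.790000)/2.200000 = 1.913636
Iteration 2:
  f(1.913636) = 0.662004
  f'(1.913636) = 3.827273
  x_2 = 1.913636 - 0.662004/3.827273 = 1.740666
Iteration 3:
  f(1.740666) = 0.029919
  f'(1.740666) = 3.481332
  x_3 = 1.740666 - 0.029919/3.481332 = 1.732072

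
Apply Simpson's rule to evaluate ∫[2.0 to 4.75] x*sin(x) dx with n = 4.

f(x) = x*sin(x)
a = 2.0, b = 4.75, n = 4
h = (b - a)/n = 0.687500

Simpson's rule: (h/3)[f(x₀) + 4f(x₁) + 2f(x₂) + ... + f(xₙ)]

x_0 = 2.0000, f(x_0) = 1.818595, coefficient = 1
x_1 = 2.6875, f(x_1) = 1.178864, coefficient = 4
x_2 = 3.3750, f(x_2) = -0.780617, coefficient = 2
x_3 = 4.0625, f(x_3) = -3.234363, coefficient = 4
x_4 = 4.7500, f(x_4) = -4.746641, coefficient = 1

I ≈ (0.687500/3) × -12.711276 = -2.913001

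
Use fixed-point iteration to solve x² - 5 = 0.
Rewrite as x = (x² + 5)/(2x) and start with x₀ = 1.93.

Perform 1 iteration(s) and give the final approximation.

Equation: x² - 5 = 0
Fixed-point form: x = (x² + 5)/(2x)
x₀ = 1.93

x_1 = g(1.930000) = 2.260337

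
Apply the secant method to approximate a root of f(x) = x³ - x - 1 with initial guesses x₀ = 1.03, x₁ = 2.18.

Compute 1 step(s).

f(x) = x³ - x - 1
x₀ = 1.03, x₁ = 2.18

Secant formula: x_{n+1} = x_n - f(x_n)(x_n - x_{n-1})/(f(x_n) - f(x_{n-1}))

Iteration 1:
  f(1.030000) = -0.937273
  f(2.180000) = 7.180232
  x_2 = 2.180000 - 7.180232×(2.180000 - 1.030000)/(7.180232 - (-0.937273))
       = 1.162783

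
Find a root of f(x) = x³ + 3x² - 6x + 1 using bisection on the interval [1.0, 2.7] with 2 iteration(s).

f(x) = x³ + 3x² - 6x + 1
Initial interval: [1.0, 2.7]

Iteration 1:
  c_1 = (1.000000 + 2.700000)/2 = 1.850000
  f(c_1) = f(1.850000) = 6.499125
  f(a) × f(c) < 0, new interval: [1.000000, 1.850000]
Iteration 2:
  c_2 = (1.000000 + 1.850000)/2 = 1.425000
  f(c_2) = f(1.425000) = 1.435516
  f(a) × f(c) < 0, new interval: [1.000000, 1.425000]

After 2 iteration(s), the approximation is c_2 = 1.425000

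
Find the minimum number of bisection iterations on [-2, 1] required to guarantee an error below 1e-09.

We need (b-a)/2^n ≤ 1e-09
(1 - (-2))/2^n ≤ 1e-09
3/2^n ≤ 1e-09
2^n ≥ 3000000000
n ≥ log₂(3000000000) = 31.48
n ≥ 32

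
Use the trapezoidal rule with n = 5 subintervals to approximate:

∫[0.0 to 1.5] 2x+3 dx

f(x) = 2x+3
a = 0.0, b = 1.5, n = 5
h = (b - a)/n = 0.300000

Trapezoidal rule: (h/2)[f(x₀) + 2f(x₁) + 2f(x₂) + ... + f(xₙ)]

x_0 = 0.0000, f(x_0) = 3.000000, coefficient = 1
x_1 = 0.3000, f(x_1) = 3.600000, coefficient = 2
x_2 = 0.6000, f(x_2) = 4.200000, coefficient = 2
x_3 = 0.9000, f(x_3) = 4.800000, coefficient = 2
x_4 = 1.2000, f(x_4) = 5.400000, coefficient = 2
x_5 = 1.5000, f(x_5) = 6.000000, coefficient = 1

I ≈ (0.300000/2) × 45.000000 = 6.750000
Exact value: 6.750000
Error: 0.000000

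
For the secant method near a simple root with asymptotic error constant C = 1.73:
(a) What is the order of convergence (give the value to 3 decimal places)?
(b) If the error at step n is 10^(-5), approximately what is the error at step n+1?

(a) Secant method has superlinear convergence with order φ = (1+√5)/2 ≈ 1.618.
    This means |e_{n+1}| ≈ C|e_n|^1.618.

(b) With |e_n| = 10^(-5) and C = 1.73:
    |e_{n+1}| ≈ 1.73 × (10^(-5))^1.618 = 1.73 × 10^(-8.09)

(a) ≈ 1.618 (golden ratio); (b) |e_{n+1}| ≈ 1.406e-08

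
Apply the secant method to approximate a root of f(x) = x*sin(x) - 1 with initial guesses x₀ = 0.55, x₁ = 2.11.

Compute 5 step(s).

f(x) = x*sin(x) - 1
x₀ = 0.55, x₁ = 2.11

Secant formula: x_{n+1} = x_n - f(x_n)(x_n - x_{n-1})/(f(x_n) - f(x_{n-1}))

Iteration 1:
  f(0.550000) = -0.712522
  f(2.110000) = 0.810629
  x_2 = 2.110000 - 0.810629×(2.110000 - 0.550000)/(0.810629 - (-0.712522))
       = 1.279760
Iteration 2:
  f(2.110000) = 0.810629
  f(1.279760) = 0.225942
  x_3 = 1.279760 - 0.225942×(1.279760 - 2.110000)/(0.225942 - 0.810629)
       = 0.958928
Iteration 3:
  f(1.279760) = 0.225942
  f(0.958928) = -0.215045
  x_4 = 0.958928 - (-0.215045)×(0.958928 - 1.279760)/(-0.215045 - 0.225942)
       = 1.115380
Iteration 4:
  f(0.958928) = -0.215045
  f(1.115380) = 0.001698
  x_5 = 1.115380 - 0.001698×(1.115380 - 0.958928)/(0.001698 - (-0.215045))
       = 1.114154
Iteration 5:
  f(1.115380) = 0.001698
  f(1.114154) = -0.000004
  x_6 = 1.114154 - (-0.000004)×(1.114154 - 1.115380)/(-0.000004 - 0.001698)
       = 1.114157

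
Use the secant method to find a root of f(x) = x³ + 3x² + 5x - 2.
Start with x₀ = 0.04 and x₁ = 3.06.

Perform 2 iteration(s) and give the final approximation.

f(x) = x³ + 3x² + 5x - 2
x₀ = 0.04, x₁ = 3.06

Secant formula: x_{n+1} = x_n - f(x_n)(x_n - x_{n-1})/(f(x_n) - f(x_{n-1}))

Iteration 1:
  f(0.040000) = -1.795136
  f(3.060000) = 70.043416
  x_2 = 3.060000 - 70.043416×(3.060000 - 0.040000)/(70.043416 - (-1.795136))
       = 0.115465
Iteration 2:
  f(3.060000) = 70.043416
  f(0.115465) = -1.381138
  x_3 = 0.115465 - (-1.381138)×(0.115465 - 3.060000)/(-1.381138 - 70.043416)
       = 0.172404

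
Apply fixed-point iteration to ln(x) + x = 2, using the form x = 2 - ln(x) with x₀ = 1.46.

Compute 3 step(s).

Equation: ln(x) + x = 2
Fixed-point form: x = 2 - ln(x)
x₀ = 1.46

x_1 = g(1.460000) = 1.621564
x_2 = g(1.621564) = 1.516609
x_3 = g(1.516609) = 1.583523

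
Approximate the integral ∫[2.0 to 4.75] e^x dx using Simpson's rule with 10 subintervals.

f(x) = e^x
a = 2.0, b = 4.75, n = 10
h = (b - a)/n = 0.275000

Simpson's rule: (h/3)[f(x₀) + 4f(x₁) + 2f(x₂) + ... + f(xₙ)]

x_0 = 2.0000, f(x_0) = 7.389056, coefficient = 1
x_1 = 2.2750, f(x_1) = 9.727919, coefficient = 4
x_2 = 2.5500, f(x_2) = 12.807104, coefficient = 2
x_3 = 2.8250, f(x_3) = 16.860945, coefficient = 4
x_4 = 3.1000, f(x_4) = 22.197951, coefficient = 2
x_5 = 3.3750, f(x_5) = 29.224284, coefficient = 4
x_6 = 3.6500, f(x_6) = 38.474666, coefficient = 2
x_7 = 3.9250, f(x_7) = 50.653078, coefficient = 4
x_8 = 4.2000, f(x_8) = 66.686331, coefficient = 2
x_9 = 4.4750, f(x_9) = 87.794600, coefficient = 4
x_10 = 4.7500, f(x_10) = 115.584285, coefficient = 1

I ≈ (0.275000/3) × 1180.348750 = 108.198635
Exact value: 108.195228
Error: 0.003407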